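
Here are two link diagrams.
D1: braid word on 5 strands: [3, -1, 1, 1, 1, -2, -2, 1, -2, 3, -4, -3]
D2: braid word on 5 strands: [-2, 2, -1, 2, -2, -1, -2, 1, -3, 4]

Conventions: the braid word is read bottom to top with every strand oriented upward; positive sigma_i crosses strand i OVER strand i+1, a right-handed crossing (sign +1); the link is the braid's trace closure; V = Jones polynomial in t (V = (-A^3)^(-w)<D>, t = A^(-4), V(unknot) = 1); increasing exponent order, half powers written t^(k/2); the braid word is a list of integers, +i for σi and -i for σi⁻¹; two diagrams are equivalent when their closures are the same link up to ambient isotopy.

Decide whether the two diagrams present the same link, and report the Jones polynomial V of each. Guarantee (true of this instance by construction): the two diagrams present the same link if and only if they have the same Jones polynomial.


equivalent: no
V(D1) = -t^-3 + 2t^-2 - 2t^-1 + 3 - 2t + 2t^2 - t^3  (w 0, c 12, <D> = -A^-12 + 2A^-8 - 2A^-4 + 3 - 2A^4 + 2A^8 - A^12)
V(D2) = 1  [10 crossings, <D> = A^-6, w = -2]
key observation: 2 classes among 2 diagrams; unequal V(t) rules out equality


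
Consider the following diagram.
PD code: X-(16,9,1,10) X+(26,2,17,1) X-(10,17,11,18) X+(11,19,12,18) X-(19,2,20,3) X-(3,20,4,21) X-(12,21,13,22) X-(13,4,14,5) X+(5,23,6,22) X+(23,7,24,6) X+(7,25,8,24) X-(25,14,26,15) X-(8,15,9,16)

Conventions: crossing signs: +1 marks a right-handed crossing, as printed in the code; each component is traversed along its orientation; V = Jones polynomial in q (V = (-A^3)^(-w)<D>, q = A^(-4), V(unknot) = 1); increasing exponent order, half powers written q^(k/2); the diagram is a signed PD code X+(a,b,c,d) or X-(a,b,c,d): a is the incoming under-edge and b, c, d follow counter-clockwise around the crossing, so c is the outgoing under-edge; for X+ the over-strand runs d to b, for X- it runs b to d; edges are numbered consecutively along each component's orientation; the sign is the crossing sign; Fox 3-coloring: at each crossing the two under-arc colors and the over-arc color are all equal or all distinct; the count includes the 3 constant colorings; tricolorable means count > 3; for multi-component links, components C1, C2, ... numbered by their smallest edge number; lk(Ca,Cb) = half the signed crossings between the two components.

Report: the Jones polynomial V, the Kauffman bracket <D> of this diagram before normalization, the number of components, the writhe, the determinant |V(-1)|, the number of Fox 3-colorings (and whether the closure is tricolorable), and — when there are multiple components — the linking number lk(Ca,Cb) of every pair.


Jones polynomial: V(q) = q^(-11/2) - q^(-9/2) + q^(-7/2) - 2q^(-5/2) + q^(-3/2) - 2q^(-1/2)
<D> = 2A^-7 - A^-3 + 2A - A^5 + A^9 - A^13; writhe -3
components 2, writhe -3 (13 crossings)
linking number lk(C1,C2) = 0
3-colorings: 3 of 3^13, det 8 — not tricolorable
note: |V(-1)| = 8: so not tricolorable, since 3 does not divide 8


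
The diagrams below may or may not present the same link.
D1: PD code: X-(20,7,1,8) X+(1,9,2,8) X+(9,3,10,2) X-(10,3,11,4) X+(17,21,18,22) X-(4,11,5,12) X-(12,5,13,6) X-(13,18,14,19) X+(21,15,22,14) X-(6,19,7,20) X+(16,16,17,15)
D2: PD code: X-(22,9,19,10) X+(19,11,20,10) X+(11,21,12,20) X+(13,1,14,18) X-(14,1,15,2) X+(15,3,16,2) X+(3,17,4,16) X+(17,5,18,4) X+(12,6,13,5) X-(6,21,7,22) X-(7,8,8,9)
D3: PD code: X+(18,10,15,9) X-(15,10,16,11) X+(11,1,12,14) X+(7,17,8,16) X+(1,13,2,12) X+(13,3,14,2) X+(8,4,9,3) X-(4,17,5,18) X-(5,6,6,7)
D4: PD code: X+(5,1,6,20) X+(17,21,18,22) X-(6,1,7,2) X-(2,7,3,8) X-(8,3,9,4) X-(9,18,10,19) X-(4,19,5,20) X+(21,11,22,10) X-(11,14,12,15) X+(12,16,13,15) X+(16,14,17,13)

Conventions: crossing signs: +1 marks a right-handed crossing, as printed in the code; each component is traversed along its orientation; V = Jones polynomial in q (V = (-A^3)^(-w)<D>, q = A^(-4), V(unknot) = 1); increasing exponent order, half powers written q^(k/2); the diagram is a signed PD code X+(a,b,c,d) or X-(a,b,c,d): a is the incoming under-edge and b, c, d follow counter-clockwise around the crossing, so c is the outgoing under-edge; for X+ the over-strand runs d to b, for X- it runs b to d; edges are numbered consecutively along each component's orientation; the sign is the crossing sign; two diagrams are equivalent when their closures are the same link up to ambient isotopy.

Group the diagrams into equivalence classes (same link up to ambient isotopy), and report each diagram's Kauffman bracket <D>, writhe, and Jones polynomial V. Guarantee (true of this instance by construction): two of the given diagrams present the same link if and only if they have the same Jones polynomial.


grouping into links: {D1, D4} | {D2, D3}
V(D1) = q^(-7/2) - q^(-5/2) + q^(-3/2) - 2q^(-1/2) - q^(3/2)  (w -1, c 11, <D> = A^-9 + 2A^-1 - A^3 + A^7 - A^11)
V(D2) = -q^(1/2) - q^(3/2) - q^(5/2) + q^(9/2)  (w +3, c 11, <D> = -A^-9 + A^-1 + A^3 + A^7)
V(D3) = -q^(1/2) - q^(3/2) - q^(5/2) + q^(9/2)  (w +3, c 9, <D> = -A^-9 + A^-1 + A^3 + A^7)
V(D4) = q^(-7/2) - q^(-5/2) + q^(-3/2) - 2q^(-1/2) - q^(3/2)  (w -1, c 11, <D> = A^-9 + 2A^-1 - A^3 + A^7 - A^11)
why: V(q) takes 2 values over 4 diagrams, fixing the grouping


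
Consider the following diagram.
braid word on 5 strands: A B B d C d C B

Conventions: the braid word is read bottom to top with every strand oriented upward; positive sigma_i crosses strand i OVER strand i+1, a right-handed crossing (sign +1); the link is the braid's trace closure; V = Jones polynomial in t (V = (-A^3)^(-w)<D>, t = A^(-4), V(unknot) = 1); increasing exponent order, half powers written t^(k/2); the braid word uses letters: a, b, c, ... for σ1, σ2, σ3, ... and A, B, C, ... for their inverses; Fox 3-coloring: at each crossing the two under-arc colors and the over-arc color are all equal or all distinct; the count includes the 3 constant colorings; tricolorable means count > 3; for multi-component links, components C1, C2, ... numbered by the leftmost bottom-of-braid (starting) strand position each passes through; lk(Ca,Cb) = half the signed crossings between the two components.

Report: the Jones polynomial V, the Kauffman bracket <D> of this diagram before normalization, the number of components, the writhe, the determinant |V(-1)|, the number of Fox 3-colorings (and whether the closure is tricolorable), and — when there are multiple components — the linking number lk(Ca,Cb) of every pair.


Jones polynomial: V(t) = -t^-6 + 2t^-5 - 2t^-4 + 3t^-3 - 3t^-2 + 2t^-1 - 1 + t
<D> = A^-16 - A^-12 + 2A^-8 - 3A^-4 + 3 - 2A^4 + 2A^8 - A^12; writhe -4
components 1, writhe -4 (8 crossings)
3-colorings: 9 of 3^8, det 15 — tricolorable
note: V spans 7 powers of t: at least 7 crossings in any diagram


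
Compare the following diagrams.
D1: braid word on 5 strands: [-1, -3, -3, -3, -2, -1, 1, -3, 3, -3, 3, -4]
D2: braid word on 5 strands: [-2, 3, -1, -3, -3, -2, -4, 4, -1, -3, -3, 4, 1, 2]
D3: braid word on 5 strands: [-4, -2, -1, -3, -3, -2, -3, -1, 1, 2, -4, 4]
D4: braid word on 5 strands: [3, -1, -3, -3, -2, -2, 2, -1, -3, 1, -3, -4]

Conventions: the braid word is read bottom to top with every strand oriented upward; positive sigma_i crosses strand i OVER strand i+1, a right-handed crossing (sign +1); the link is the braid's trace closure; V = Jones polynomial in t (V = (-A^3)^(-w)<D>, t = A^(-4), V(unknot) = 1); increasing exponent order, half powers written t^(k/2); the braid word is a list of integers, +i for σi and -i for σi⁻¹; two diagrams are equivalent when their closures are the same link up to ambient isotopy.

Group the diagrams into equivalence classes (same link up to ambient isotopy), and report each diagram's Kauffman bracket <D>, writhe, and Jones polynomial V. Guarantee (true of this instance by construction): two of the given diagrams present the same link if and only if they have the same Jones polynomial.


grouping into links: {D1, D2, D3, D4}
V(D1) = -t^-4 + t^-3 + t^-1  (w -6, c 12, <D> = A^-14 + A^-6 - A^-2)
D2 (bracket A^-8 + 1 - A^4; 14 crossings at w = -4): V = -t^-4 + t^-3 + t^-1
V(D3) = -t^-4 + t^-3 + t^-1  (w -6, c 12, <D> = A^-14 + A^-6 - A^-2)
V(D4) = -t^-4 + t^-3 + t^-1  (w -6, c 12, <D> = A^-14 + A^-6 - A^-2)
why: all 4 diagrams share one V(t), hence one class


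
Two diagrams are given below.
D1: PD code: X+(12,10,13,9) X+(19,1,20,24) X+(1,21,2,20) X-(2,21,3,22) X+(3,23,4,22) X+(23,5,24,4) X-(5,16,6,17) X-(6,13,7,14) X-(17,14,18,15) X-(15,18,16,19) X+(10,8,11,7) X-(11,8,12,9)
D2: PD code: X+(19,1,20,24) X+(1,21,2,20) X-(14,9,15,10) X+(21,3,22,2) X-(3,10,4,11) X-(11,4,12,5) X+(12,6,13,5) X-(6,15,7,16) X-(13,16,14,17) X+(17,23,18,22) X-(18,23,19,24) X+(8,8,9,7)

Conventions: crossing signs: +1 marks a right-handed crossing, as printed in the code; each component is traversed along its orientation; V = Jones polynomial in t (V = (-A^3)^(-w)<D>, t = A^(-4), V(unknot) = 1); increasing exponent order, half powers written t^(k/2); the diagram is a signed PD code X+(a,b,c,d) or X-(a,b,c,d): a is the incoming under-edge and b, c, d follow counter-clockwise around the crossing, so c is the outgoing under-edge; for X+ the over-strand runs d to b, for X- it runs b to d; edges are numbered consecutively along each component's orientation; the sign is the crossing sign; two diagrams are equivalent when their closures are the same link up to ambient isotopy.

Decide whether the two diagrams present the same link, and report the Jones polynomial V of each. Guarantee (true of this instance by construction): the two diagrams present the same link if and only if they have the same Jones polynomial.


same link: yes
V(D1) = -t^-3 + t^-2 - t^-1 + 3 - t + t^2 - t^3  [12 crossings, <D> = -A^-12 + A^-8 - A^-4 + 3 - A^4 + A^8 - A^12, w = 0]
D2 (bracket -A^-12 + A^-8 - A^-4 + 3 - A^4 + A^8 - A^12; 12 crossings at w = 0): V = -t^-3 + t^-2 - t^-1 + 3 - t + t^2 - t^3
note: from 12 to 12 crossings by R-moves: one link, two diagrams


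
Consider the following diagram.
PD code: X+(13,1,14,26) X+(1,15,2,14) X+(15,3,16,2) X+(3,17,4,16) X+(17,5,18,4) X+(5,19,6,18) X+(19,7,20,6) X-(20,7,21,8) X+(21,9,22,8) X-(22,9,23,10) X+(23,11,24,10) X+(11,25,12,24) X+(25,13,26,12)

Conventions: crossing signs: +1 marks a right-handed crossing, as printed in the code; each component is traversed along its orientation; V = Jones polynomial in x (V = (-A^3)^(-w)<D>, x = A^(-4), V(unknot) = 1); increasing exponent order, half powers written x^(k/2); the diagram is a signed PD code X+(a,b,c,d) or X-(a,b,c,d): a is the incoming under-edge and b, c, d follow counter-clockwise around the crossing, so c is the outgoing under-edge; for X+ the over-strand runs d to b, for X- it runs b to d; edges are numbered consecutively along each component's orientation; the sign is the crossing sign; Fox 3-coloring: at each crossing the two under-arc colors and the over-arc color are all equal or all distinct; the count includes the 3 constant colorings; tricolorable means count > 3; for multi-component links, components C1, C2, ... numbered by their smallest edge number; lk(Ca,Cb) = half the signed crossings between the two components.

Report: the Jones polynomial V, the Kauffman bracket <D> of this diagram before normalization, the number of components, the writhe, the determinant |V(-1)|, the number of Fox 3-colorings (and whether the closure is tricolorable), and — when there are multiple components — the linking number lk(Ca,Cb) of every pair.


V(x) = x^4 + x^6 - x^7 + x^8 - x^9 + x^10 - x^11 + x^12 - x^13
bracket: A^-25 - A^-21 + A^-17 - A^-13 + A^-9 - A^-5 + A^-1 - A^3 - A^11, w = +9
1 component, writhe +9, over 13 crossings
det 9, colorings 9 of 3^13 — tricolorable
observation: V spans 9 powers of x: at least 9 crossings in any diagram


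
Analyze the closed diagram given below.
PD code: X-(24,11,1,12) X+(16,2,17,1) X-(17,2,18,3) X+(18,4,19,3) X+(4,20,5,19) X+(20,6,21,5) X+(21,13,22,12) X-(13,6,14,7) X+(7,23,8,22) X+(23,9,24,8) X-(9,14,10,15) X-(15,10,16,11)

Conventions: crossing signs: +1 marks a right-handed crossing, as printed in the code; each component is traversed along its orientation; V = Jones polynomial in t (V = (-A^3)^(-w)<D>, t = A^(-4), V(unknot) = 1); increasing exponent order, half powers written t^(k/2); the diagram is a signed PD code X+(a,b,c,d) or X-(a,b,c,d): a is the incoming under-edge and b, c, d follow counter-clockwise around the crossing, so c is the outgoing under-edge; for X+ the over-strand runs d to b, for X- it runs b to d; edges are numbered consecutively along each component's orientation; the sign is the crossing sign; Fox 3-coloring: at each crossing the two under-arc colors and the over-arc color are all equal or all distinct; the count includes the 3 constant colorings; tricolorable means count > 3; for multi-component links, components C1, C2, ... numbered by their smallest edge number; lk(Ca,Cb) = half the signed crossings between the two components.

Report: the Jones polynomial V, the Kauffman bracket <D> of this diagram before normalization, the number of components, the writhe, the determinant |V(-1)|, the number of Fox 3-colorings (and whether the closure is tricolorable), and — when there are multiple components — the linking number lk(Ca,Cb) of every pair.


V(t) = -t^-2 + 2t^-1 - 3 + 5t - 4t^2 + 5t^3 - 4t^4 + 2t^5 - t^6
bracket: -A^-18 + 2A^-14 - 4A^-10 + 5A^-6 - 4A^-2 + 5A^2 - 3A^6 + 2A^10 - A^14, w = +2
1 component, writhe +2, over 12 crossings
det 27, colorings 9 of 3^12 — tricolorable
observation: det 27 = |V(-1)|; divisible by 3, so tricolorable


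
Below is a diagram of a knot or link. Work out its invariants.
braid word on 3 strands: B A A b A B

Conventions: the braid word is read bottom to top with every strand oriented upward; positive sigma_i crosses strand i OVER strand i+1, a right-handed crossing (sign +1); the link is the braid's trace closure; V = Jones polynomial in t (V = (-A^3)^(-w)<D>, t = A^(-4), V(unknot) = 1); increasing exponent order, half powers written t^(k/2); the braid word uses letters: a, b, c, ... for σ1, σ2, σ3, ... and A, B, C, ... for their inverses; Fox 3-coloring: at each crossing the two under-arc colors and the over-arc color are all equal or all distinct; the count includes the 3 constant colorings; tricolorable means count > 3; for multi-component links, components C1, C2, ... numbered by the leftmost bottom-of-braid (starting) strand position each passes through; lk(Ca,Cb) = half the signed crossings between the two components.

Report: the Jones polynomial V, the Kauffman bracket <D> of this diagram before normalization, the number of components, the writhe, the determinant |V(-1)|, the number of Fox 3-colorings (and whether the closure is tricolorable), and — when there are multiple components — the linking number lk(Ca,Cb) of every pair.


Jones polynomial: V(t) = -t^-6 + t^-5 - t^-4 + 2t^-3 - t^-2 + t^-1
<D> = A^-8 - A^-4 + 2 - A^4 + A^8 - A^12; writhe -4
components 1, writhe -4 (6 crossings)
3-colorings: 3 of 3^6, det 7 — not tricolorable
note: |V(-1)| = 7: so not tricolorable, since 3 does not divide 7


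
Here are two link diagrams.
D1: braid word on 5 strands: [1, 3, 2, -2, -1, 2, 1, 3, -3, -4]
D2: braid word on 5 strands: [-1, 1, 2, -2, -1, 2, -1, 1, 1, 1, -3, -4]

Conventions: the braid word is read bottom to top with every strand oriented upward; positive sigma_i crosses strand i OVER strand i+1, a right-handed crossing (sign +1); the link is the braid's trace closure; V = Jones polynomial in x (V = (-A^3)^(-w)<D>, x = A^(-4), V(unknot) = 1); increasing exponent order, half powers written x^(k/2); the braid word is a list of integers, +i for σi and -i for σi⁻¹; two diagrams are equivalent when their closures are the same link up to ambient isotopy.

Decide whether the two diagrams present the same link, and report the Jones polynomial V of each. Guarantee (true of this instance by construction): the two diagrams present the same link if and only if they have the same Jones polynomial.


equivalent: yes
D1 (bracket A^6; 10 crossings at w = +2): V = 1
V(D2) = 1  (w 0, c 12, <D> = 1)
key observation: from 10 to 12 crossings by R-moves: one link, two diagrams


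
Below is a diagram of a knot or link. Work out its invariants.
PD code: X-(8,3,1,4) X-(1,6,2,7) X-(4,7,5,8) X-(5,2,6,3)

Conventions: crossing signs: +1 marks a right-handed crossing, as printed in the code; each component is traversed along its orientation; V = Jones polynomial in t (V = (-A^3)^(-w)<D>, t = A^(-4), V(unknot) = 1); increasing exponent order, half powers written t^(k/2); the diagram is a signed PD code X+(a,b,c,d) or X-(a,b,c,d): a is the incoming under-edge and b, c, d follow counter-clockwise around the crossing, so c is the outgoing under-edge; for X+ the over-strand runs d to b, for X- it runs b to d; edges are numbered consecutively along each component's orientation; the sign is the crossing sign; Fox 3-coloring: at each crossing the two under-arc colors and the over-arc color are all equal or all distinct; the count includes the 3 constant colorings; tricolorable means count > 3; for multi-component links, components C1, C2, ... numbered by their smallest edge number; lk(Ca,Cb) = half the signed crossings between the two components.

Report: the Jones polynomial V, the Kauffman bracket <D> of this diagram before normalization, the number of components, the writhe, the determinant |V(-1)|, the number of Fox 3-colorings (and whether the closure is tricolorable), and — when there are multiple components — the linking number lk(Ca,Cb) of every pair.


V(t) = -t^-4 + t^-3 + t^-1
bracket: A^-8 + 1 - A^4, w = -4
1 component, writhe -4, over 4 crossings
det 3, colorings 9 of 3^4 — tricolorable
observation: w = -4 (over 4 crossings) is diagram-only; (-A^3)^(4) removes it from V


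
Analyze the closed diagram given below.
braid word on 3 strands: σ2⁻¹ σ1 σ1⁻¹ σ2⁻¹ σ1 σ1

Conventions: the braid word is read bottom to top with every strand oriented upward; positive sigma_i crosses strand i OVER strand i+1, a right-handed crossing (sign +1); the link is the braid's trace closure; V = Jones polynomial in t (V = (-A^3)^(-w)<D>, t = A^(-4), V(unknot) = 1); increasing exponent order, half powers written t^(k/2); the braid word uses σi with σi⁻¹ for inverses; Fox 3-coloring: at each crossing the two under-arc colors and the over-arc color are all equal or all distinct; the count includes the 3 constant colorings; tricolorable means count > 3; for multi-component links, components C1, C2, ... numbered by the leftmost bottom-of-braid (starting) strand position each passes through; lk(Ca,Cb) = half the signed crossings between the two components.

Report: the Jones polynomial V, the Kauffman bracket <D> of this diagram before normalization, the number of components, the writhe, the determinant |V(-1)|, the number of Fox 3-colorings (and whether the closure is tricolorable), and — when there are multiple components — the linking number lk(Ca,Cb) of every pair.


V(t) = t^-2 + 2 + t^2
bracket: A^-8 + 2 + A^8, w = 0
3 components, writhe 0, over 6 crossings
lk(C1,C2) = +1
linking number lk(C1,C3) = 0
lk(C2,C3): -1
det 4, colorings 3 of 3^6 — not tricolorable
observation: palindromic: swapping t for 1/t fixes V


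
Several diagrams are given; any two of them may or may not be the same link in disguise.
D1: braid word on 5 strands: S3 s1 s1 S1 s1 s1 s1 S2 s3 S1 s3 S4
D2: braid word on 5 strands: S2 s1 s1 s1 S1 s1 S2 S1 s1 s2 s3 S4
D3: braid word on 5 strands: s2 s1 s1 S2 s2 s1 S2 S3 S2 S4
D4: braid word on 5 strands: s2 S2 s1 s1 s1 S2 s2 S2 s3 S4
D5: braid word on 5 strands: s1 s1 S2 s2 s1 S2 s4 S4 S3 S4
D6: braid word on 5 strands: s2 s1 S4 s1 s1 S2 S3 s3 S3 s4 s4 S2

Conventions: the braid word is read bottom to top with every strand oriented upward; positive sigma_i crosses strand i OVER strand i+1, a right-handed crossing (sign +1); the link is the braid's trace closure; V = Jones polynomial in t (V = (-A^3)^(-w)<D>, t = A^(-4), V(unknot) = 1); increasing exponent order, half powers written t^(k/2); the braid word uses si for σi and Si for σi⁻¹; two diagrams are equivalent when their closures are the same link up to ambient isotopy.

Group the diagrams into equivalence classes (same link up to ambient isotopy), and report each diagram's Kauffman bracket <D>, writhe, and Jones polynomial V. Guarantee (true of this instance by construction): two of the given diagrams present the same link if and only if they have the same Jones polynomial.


grouping into links: {D1, D2, D3, D4, D5, D6}
V(D1) = t + t^3 - t^4  (w +2, c 12, <D> = -A^-10 + A^-6 + A^2)
D2 (bracket -A^-10 + A^-6 + A^2; 12 crossings at w = +2): V = t + t^3 - t^4
D3 (bracket -A^-16 + A^-12 + A^-4; 10 crossings at w = 0): V = t + t^3 - t^4
D4 (bracket -A^-10 + A^-6 + A^2; 10 crossings at w = +2): V = t + t^3 - t^4
V(D5) = t + t^3 - t^4  [10 crossings, <D> = -A^-16 + A^-12 + A^-4, w = 0]
V(D6) = t + t^3 - t^4  (w +2, c 12, <D> = -A^-10 + A^-6 + A^2)
key observation: all 6 diagrams share one V(t), hence one class


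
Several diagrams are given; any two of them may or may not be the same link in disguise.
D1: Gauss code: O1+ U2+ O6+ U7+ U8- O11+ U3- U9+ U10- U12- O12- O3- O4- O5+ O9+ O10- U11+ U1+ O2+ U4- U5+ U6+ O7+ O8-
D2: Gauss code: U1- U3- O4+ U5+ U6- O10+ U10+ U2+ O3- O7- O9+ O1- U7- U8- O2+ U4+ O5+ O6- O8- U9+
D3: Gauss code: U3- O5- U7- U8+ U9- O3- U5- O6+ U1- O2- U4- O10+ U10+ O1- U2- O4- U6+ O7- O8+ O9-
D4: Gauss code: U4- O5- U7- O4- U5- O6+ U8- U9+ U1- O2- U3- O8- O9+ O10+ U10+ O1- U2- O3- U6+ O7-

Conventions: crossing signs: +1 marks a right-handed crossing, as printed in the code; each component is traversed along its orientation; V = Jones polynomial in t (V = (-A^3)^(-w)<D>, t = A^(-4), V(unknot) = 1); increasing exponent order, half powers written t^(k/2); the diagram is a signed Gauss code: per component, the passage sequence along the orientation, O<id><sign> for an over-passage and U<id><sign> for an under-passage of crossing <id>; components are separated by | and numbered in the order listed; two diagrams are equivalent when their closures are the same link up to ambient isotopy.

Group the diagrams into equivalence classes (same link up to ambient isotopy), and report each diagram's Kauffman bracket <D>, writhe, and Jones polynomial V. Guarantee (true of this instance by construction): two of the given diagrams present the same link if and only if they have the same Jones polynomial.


equivalence classes: {D1} | {D2} | {D3, D4}
D1 (bracket -A^-10 + A^-6 + A^2; 12 crossings at w = +2): V = t + t^3 - t^4
D2 (bracket A^-8 - A^-4 + 1 - A^4 + A^8; 10 crossings at w = 0): V = t^-2 - t^-1 + 1 - t + t^2
V(D3) = t^-8 - 2t^-7 + t^-6 - 2t^-5 + 2t^-4 + t^-2  (w -4, c 10, <D> = A^-4 + 2A^4 - 2A^8 + A^12 - 2A^16 + A^20)
D4 (bracket A^-4 + 2A^4 - 2A^8 + A^12 - 2A^16 + A^20; 10 crossings at w = -4): V = t^-8 - 2t^-7 + t^-6 - 2t^-5 + 2t^-4 + t^-2
observation: V(t) takes 3 values over 4 diagrams, fixing the grouping


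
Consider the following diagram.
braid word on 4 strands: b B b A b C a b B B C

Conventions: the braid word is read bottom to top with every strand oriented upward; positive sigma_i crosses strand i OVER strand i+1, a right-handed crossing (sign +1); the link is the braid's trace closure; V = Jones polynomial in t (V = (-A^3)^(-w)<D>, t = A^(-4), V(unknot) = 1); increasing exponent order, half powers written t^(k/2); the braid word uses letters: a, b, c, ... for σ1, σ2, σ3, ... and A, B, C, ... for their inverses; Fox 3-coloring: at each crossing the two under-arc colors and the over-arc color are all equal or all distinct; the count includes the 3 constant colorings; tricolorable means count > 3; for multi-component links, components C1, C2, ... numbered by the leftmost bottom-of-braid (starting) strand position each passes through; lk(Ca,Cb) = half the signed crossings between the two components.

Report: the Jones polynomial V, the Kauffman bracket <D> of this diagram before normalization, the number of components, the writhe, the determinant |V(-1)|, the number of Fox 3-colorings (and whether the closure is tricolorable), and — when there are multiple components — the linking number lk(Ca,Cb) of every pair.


V = 1
<D> = -A^-3 (w = -1)
1 component over 11 crossings, w = -1
3 Fox colorings among 3^11, |V(-1)| = 1: not tricolorable
why: w = -1 (over 11 crossings) is diagram-only; (-A^3)^(1) removes it from V


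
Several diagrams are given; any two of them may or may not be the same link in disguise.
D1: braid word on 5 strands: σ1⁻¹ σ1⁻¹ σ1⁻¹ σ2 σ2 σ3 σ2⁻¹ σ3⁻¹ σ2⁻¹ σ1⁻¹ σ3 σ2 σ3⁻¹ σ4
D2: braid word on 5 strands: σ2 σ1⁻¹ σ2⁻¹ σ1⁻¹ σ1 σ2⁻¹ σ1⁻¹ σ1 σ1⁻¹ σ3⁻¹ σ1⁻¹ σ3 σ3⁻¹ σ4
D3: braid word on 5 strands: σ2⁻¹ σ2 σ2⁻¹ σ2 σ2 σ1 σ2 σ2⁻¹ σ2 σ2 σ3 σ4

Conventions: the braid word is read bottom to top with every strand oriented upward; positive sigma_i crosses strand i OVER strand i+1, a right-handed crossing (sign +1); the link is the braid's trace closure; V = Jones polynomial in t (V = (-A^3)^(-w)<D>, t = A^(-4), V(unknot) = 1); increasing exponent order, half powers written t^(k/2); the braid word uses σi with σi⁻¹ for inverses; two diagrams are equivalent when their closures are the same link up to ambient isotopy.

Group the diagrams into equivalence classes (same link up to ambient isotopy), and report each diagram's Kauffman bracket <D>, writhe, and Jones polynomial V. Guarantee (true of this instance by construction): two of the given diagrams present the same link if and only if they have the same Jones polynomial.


grouping into links: {D1} | {D2} | {D3}
V(D1) = t^-5 - 2t^-4 + 2t^-3 - 2t^-2 + 2t^-1 - 1 + t  (w -2, c 14, <D> = A^-10 - A^-6 + 2A^-2 - 2A^2 + 2A^6 - 2A^10 + A^14)
V(D2) = -t^-6 + t^-5 - t^-4 + 2t^-3 - t^-2 + t^-1  (w -4, c 14, <D> = A^-8 - A^-4 + 2 - A^4 + A^8 - A^12)
V(D3) = t + t^3 - t^4  [12 crossings, <D> = -A^2 + A^6 + A^14, w = +6]
why: comparing 3 Jones polynomials yields 3 groups


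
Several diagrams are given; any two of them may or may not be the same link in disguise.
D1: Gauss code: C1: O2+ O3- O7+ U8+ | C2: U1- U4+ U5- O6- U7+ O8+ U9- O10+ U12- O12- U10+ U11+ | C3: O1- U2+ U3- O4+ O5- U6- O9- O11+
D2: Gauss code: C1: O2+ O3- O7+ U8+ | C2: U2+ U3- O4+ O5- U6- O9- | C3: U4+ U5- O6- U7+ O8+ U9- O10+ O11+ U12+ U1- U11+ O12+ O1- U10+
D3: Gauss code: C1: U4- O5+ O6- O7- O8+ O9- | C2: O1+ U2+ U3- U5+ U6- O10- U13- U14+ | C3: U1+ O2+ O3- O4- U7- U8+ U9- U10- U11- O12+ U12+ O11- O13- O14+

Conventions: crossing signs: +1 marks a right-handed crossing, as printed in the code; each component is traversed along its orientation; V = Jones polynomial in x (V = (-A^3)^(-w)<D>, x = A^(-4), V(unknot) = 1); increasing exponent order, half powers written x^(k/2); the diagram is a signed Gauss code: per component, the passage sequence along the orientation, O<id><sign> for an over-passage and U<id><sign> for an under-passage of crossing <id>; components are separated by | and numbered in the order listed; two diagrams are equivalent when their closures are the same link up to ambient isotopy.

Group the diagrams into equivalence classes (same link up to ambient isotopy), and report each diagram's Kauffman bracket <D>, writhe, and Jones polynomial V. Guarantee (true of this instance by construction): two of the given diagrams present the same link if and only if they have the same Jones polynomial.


grouping into links: {D1, D2} | {D3}
V(D1) = x^-2 + 2 + x^2  (w 0, c 12, <D> = A^-8 + 2 + A^8)
D2 (bracket A^-2 + 2A^6 + A^14; 12 crossings at w = +2): V = x^-2 + 2 + x^2
V(D3) = x^-3 + x^-2 + x^-1 + 1  [14 crossings, <D> = A^-6 + A^-2 + A^2 + A^6, w = -2]
why: V(x) takes 2 values over 3 diagrams, fixing the grouping


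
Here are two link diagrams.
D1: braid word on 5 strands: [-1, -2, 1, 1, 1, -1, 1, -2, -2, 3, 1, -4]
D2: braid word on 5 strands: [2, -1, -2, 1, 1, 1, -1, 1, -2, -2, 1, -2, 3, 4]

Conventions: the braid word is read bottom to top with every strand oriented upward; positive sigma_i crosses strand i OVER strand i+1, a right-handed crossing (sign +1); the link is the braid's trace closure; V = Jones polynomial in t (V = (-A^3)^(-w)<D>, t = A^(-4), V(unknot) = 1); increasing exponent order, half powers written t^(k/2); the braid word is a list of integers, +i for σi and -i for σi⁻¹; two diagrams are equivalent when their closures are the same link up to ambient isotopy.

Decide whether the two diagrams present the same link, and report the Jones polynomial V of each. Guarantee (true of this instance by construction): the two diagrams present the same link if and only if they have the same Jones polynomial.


same link: yes
V(D1) = -t^-3 + t^-2 - t^-1 + 3 - t + t^2 - t^3  [12 crossings, <D> = -A^-12 + A^-8 - A^-4 + 3 - A^4 + A^8 - A^12, w = 0]
V(D2) = -t^-3 + t^-2 - t^-1 + 3 - t + t^2 - t^3  (w +2, c 14, <D> = -A^-6 + A^-2 - A^2 + 3A^6 - A^10 + A^14 - A^18)
note: all 2 diagrams share one V(t), hence one class


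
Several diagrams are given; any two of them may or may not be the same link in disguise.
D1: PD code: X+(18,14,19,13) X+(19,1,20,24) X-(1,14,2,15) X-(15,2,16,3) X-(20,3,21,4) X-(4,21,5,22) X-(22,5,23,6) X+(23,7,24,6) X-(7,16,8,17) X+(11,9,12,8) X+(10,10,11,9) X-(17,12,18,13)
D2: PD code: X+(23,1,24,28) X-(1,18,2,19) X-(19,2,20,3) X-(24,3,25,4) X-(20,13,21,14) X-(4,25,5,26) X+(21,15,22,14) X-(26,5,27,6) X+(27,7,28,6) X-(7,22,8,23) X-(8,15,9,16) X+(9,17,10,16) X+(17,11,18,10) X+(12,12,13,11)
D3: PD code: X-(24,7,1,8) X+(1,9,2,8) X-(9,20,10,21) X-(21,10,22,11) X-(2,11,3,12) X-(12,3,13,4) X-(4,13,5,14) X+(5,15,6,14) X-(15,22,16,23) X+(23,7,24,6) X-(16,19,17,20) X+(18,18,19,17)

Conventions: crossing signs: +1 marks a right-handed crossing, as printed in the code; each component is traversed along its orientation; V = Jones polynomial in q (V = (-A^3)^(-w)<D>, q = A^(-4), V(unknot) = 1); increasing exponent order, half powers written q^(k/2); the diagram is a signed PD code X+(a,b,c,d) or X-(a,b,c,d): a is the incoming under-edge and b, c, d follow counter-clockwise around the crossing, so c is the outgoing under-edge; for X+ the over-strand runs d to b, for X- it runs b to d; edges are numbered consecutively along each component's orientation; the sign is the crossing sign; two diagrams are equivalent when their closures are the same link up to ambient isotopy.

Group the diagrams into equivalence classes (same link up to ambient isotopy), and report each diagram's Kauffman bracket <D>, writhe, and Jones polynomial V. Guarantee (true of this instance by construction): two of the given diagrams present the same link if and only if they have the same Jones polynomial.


grouping into links: {D1, D2, D3}
V(D1) = -q^-6 + q^-5 - q^-4 + 2q^-3 - q^-2 + q^-1  (w -2, c 12, <D> = A^-2 - A^2 + 2A^6 - A^10 + A^14 - A^18)
V(D2) = -q^-6 + q^-5 - q^-4 + 2q^-3 - q^-2 + q^-1  [14 crossings, <D> = A^-2 - A^2 + 2A^6 - A^10 + A^14 - A^18, w = -2]
V(D3) = -q^-6 + q^-5 - q^-4 + 2q^-3 - q^-2 + q^-1  (w -4, c 12, <D> = A^-8 - A^-4 + 2 - A^4 + A^8 - A^12)
key observation: one V(q) for all 3 diagrams — one class (guaranteed)


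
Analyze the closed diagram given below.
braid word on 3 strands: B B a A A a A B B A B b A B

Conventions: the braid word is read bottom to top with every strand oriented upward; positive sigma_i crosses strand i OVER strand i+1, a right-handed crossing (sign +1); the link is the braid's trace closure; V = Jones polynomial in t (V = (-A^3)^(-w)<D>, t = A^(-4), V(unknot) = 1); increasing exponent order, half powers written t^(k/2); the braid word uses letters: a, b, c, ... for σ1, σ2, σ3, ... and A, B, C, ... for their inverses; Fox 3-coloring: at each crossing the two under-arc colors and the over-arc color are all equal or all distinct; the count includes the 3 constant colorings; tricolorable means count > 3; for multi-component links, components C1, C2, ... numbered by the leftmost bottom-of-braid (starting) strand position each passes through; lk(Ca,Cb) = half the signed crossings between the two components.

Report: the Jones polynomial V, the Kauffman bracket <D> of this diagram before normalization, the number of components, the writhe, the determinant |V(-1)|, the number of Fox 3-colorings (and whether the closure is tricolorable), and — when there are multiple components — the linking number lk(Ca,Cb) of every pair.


V = -t^-8 + t^-5 + t^-3
<D> = A^-12 + A^-4 - A^8 (w = -8)
1 component over 14 crossings, w = -8
9 Fox colorings among 3^14, |V(-1)| = 3: tricolorable
why: inverse pairs cancel, leaving σ2⁻¹ σ2⁻¹ σ1⁻¹ σ2⁻¹ σ2⁻¹ σ1⁻¹ σ1⁻¹ σ2⁻¹


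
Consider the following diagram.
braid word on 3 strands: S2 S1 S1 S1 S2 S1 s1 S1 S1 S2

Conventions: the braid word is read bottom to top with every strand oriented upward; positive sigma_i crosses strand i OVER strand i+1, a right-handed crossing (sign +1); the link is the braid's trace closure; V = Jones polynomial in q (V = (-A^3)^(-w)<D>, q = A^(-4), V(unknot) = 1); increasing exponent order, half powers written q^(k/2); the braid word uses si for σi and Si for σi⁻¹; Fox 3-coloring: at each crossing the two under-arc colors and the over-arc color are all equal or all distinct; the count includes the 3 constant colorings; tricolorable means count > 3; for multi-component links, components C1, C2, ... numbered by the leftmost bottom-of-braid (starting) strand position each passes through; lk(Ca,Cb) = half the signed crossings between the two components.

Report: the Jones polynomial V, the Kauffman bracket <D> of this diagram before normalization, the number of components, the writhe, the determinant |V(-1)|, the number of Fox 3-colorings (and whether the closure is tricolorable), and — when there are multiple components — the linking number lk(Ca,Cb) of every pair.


V = -q^-8 + q^-5 + q^-3
<D> = A^-12 + A^-4 - A^8 (w = -8)
1 component over 10 crossings, w = -8
9 Fox colorings among 3^10, |V(-1)| = 3: tricolorable
why: det 3 = |V(-1)|; divisible by 3, so tricolorable


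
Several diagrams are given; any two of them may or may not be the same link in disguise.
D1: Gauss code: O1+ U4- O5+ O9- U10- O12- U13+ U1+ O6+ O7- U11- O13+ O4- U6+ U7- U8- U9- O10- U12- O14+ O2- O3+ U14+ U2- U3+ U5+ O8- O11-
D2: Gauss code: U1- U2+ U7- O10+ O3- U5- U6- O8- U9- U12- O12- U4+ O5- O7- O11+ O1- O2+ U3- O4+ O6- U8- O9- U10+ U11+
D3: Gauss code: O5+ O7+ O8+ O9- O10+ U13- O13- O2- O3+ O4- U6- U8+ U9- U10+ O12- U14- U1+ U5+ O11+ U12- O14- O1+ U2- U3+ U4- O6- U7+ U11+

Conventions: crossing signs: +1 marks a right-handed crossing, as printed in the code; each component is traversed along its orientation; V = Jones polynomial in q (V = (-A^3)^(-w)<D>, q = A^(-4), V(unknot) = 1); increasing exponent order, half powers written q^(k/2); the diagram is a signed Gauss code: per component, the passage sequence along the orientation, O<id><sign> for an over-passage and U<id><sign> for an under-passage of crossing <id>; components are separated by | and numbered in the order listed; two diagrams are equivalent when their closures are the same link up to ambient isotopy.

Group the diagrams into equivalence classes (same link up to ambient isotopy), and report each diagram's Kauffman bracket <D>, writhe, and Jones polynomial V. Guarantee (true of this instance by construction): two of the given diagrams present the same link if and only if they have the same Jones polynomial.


equivalence classes: {D1, D2} | {D3}
D1 (bracket A^-2 - A^2 + 2A^6 - A^10 + A^14 - A^18; 14 crossings at w = -2): V = -q^-6 + q^-5 - q^-4 + 2q^-3 - q^-2 + q^-1
V(D2) = -q^-6 + q^-5 - q^-4 + 2q^-3 - q^-2 + q^-1  [12 crossings, <D> = A^-8 - A^-4 + 2 - A^4 + A^8 - A^12, w = -4]
V(D3) = q^-2 - q^-1 + 1 - q + q^2  (w 0, c 14, <D> = A^-8 - A^-4 + 1 - A^4 + A^8)
observation: V(q) takes 2 values over 3 diagrams, fixing the grouping


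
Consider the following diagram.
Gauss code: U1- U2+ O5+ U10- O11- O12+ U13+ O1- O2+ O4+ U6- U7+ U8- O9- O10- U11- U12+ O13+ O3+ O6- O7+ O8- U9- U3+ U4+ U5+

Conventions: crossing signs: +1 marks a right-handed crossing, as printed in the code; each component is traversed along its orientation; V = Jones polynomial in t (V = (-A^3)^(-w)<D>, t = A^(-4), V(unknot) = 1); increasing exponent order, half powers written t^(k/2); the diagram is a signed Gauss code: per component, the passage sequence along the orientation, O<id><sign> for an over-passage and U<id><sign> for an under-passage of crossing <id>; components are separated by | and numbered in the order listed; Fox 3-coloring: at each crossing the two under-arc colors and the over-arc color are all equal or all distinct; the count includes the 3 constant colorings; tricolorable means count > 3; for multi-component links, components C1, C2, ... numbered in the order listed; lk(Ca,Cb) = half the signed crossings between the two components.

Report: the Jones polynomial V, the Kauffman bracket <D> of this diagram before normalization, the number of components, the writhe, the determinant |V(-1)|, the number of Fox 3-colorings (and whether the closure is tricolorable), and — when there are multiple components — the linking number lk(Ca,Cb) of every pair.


V = 1
<D> = -A^3 (w = +1)
1 component over 13 crossings, w = +1
3 Fox colorings among 3^13, |V(-1)| = 1: not tricolorable
why: w = +1 (over 13 crossings) is diagram-only; (-A^3)^(-1) removes it from V


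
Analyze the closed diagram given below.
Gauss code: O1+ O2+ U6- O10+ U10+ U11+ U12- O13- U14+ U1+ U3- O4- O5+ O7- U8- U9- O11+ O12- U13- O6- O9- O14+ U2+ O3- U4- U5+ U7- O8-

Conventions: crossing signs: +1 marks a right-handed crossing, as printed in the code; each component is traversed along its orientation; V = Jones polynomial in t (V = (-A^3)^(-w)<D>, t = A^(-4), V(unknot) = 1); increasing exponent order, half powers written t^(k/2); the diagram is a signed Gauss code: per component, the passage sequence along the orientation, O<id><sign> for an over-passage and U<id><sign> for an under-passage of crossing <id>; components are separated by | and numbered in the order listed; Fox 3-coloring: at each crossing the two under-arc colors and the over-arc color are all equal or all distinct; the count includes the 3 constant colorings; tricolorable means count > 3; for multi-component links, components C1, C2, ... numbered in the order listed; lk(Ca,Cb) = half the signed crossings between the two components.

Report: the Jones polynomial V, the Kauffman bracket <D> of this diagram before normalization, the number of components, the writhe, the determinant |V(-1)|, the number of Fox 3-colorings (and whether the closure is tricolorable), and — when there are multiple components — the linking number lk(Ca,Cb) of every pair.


V(t) = -t^-4 + t^-3 + t^-1
bracket: A^-2 + A^6 - A^10, w = -2
1 component, writhe -2, over 14 crossings
det 3, colorings 9 of 3^14 — tricolorable
observation: w = -2 (over 14 crossings) is diagram-only; (-A^3)^(2) removes it from V


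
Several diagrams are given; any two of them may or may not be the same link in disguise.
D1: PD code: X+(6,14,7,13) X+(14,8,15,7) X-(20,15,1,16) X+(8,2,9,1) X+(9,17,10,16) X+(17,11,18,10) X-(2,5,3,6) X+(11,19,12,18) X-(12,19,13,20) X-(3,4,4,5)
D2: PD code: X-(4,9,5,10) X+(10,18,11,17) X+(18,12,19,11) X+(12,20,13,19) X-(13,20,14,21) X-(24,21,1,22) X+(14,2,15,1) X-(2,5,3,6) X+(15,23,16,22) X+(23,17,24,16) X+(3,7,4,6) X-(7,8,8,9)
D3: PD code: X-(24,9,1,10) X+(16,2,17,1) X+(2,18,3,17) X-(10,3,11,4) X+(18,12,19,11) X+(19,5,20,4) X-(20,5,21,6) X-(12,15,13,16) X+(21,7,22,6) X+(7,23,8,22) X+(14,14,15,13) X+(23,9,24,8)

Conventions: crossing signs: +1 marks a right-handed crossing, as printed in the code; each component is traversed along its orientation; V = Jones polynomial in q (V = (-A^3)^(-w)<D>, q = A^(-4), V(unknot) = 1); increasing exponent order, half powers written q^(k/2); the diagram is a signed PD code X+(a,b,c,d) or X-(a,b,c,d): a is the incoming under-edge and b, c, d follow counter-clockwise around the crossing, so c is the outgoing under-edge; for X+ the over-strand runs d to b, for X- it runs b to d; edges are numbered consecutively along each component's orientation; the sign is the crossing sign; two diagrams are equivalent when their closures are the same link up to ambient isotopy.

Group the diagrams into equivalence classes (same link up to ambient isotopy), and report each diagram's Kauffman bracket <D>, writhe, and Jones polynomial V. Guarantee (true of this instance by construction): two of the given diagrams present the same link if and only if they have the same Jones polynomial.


grouping into links: {D1, D2, D3}
V(D1) = q - q^2 + 2q^3 - q^4 + q^5 - q^6  (w +2, c 10, <D> = -A^-18 + A^-14 - A^-10 + 2A^-6 - A^-2 + A^2)
V(D2) = q - q^2 + 2q^3 - q^4 + q^5 - q^6  (w +2, c 12, <D> = -A^-18 + A^-14 - A^-10 + 2A^-6 - A^-2 + A^2)
V(D3) = q - q^2 + 2q^3 - q^4 + q^5 - q^6  (w +4, c 12, <D> = -A^-12 + A^-8 - A^-4 + 2 - A^4 + A^8)
key observation: all 3 diagrams share one V(q), hence one class
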